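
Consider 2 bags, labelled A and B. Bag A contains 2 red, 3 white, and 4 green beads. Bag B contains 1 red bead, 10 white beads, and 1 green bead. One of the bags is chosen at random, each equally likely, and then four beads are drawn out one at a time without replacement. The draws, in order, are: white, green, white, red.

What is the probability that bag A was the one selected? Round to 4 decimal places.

0.6769

Under each hypothesis, the probability of the observed sequence is: P(data | bag A) = (3/9)(4/8)(2/7)(2/6) = 0.015873; P(data | bag B) = (10/12)(1/11)(9/10)(1/9) = 0.0075758.
The prior-weighted likelihoods are 1/2 · 0.015873 = 0.0079365, 1/2 · 0.0075758 = 0.0037879; with total 0.011724.
So P(bag A | data) = (0.0079365) / (0.011724) = 0.67692.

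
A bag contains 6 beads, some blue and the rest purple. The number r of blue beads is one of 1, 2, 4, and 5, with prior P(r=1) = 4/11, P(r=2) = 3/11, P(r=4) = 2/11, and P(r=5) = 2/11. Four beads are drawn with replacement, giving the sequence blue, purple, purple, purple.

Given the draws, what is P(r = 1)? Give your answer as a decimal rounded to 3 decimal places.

0.522

Under each hypothesis, the probability of the observed sequence is: P(data | r = 1) = (1/6)(5/6)(5/6)(5/6) = 0.096451; P(data | r = 2) = (2/6)(4/6)(4/6)(4/6) = 0.098765; P(data | r = 4) = (4/6)(2/6)(2/6)(2/6) = 0.024691; P(data | r = 5) = (5/6)(1/6)(1/6)(1/6) = 0.003858.
The prior-weighted likelihoods are 4/11 · 0.096451 = 0.035073, 3/11 · 0.098765 = 0.026936, 2/11 · 0.024691 = 0.0044893, 2/11 · 0.003858 = 0.00070146; these sum to 0.0672.
So P(r = 1 | data) = (0.035073) / (0.0672) = 0.52192.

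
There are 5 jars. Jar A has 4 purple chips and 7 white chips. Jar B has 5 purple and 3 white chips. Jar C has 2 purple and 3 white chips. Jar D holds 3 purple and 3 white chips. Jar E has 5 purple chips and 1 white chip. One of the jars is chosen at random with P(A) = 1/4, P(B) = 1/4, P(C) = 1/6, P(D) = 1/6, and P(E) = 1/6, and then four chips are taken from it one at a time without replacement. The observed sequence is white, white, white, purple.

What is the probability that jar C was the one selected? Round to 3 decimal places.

0.298

The likelihood of the observed sequence under each hypothesis: P(data | jar A) = (7/11)(6/10)(5/9)(4/8) = 0.10606; P(data | jar B) = (3/8)(2/7)(1/6)(5/5) = 0.017857; P(data | jar C) = (3/5)(2/4)(1/3)(2/2) = 0.1; P(data | jar D) = (3/6)(2/5)(1/4)(3/3) = 0.05; P(data | jar E) = (1/6)(0/5) = 0.
The prior-weighted likelihoods are 1/4 · 0.10606 = 0.026515, 1/4 · 0.017857 = 0.0044643, 1/6 · 0.1 = 0.016667, 1/6 · 0.05 = 0.0083333, 1/6 · 0 = 0; with total 0.055979.
So P(jar C | data) = (0.016667) / (0.055979) = 0.29773.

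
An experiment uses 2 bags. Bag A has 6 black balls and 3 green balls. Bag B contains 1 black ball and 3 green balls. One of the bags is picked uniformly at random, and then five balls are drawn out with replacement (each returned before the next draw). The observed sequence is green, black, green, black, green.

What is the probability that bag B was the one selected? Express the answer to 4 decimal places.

0.6157

Compute the likelihood of the observed sequence for each case: P(data | bag A) = (3/9)(6/9)(3/9)(6/9)(3/9) = 0.016461; P(data | bag B) = (3/4)(1/4)(3/4)(1/4)(3/4) = 0.026367.
Multiplying each by its prior: 1/2 · 0.016461 = 0.0082305, 1/2 · 0.026367 = 0.013184; these sum to 0.021414.
By Bayes' rule, P(bag B | data) = (0.013184) / (0.021414) = 0.61565.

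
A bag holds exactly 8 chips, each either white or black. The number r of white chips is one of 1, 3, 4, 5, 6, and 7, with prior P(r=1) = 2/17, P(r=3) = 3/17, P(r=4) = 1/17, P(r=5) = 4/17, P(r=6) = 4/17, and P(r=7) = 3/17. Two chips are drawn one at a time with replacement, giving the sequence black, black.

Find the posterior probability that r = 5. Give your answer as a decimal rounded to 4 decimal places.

0.1475

For each hypothesis, P(data | H) works out to: P(data | r = 1) = (7/8)(7/8) = 0.76562; P(data | r = 3) = (5/8)(5/8) = 0.39062; P(data | r = 4) = (4/8)(4/8) = 0.25; P(data | r = 5) = (3/8)(3/8) = 0.14062; P(data | r = 6) = (2/8)(2/8) = 0.0625; P(data | r = 7) = (1/8)(1/8) = 0.015625.
Weighting by the prior gives 2/17 · 0.76562 = 0.090074, 3/17 · 0.39062 = 0.068934, 1/17 · 0.25 = 0.014706, 4/17 · 0.14062 = 0.033088, 4/17 · 0.0625 = 0.014706, 3/17 · 0.015625 = 0.0027574; these sum to 0.22426.
Therefore the posterior P(r = 5 | data) = (0.033088) / (0.22426) = 0.14754.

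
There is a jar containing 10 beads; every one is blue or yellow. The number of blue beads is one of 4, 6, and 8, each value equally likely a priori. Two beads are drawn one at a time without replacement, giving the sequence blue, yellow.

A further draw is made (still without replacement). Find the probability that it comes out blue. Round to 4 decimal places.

The likelihood of the observed sequence under each hypothesis: P(data | r = 4) = (4/10)(6/9) = 4/15; P(data | r = 6) = (6/10)(4/9) = 4/15; P(data | r = 8) = (8/10)(2/9) = 8/45.
Weighting by the prior gives 1/3 · 4/15 = 4/45, 1/3 · 4/15 = 4/45, 1/3 · 8/45 = 8/135; summing to 32/135.
Dividing through by the total gives posterior P(r = 4 | data) = 3/8, P(r = 6 | data) = 3/8, P(r = 8 | data) = 1/4.
Averaging over the posterior, P(blue next | data) = (3/8)(3/8) + (5/8)(3/8) + (7/8)(1/4) = 19/32.

0.5938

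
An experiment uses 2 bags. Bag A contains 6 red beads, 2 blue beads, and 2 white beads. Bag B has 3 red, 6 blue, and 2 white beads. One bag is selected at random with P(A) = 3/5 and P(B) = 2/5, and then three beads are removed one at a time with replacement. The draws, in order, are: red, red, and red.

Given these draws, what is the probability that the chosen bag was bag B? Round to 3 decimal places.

Compute the likelihood of the observed sequence for each case: P(data | bag A) = (6/10)(6/10)(6/10) = 0.216; P(data | bag B) = (3/11)(3/11)(3/11) = 0.020285.
Weighting by the prior gives 3/5 · 0.216 = 0.1296, 2/5 · 0.020285 = 0.0081142; these sum to 0.13771.
By Bayes' rule, P(bag B | data) = (0.0081142) / (0.13771) = 0.058921.

0.059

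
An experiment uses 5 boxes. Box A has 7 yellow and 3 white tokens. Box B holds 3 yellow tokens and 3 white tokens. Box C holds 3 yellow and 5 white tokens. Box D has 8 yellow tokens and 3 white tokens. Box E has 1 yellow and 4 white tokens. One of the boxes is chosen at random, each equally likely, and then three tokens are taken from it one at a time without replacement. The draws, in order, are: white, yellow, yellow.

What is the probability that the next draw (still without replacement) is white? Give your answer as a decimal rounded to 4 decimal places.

0.4518

Compute the likelihood of the observed sequence for each case: P(data | box A) = (3/10)(7/9)(6/8) = 0.175; P(data | box B) = (3/6)(3/5)(2/4) = 0.15; P(data | box C) = (5/8)(3/7)(2/6) = 0.089286; P(data | box D) = (3/11)(8/10)(7/9) = 0.1697; P(data | box E) = (4/5)(1/4)(0/3) = 0.
Weighting by the prior gives 1/5 · 0.175 = 0.035, 1/5 · 0.15 = 0.03, 1/5 · 0.089286 = 0.017857, 1/5 · 0.1697 = 0.033939, 1/5 · 0 = 0; with total 0.1168.
Dividing through by the total gives posterior P(box A | data) = 0.29967, P(box B | data) = 0.25686, P(box C | data) = 0.15289, P(box D | data) = 0.29059, P(box E | data) = 0.
Averaging over the posterior, P(white next | data) = (2/7)(0.29967) + (2/3)(0.25686) + (4/5)(0.15289) + (1/4)(0.29059) = 0.45182.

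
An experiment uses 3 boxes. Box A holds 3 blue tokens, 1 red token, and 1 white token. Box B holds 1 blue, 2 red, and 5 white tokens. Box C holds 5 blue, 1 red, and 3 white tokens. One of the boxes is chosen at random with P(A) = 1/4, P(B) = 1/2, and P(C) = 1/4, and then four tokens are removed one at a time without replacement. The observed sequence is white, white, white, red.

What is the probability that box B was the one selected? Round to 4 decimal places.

Under each hypothesis, the probability of the observed sequence is: P(data | box A) = (1/5)(0/4) = 0; P(data | box B) = (5/8)(4/7)(3/6)(2/5) = 0.071429; P(data | box C) = (3/9)(2/8)(1/7)(1/6) = 0.0019841.
Weighting by the prior gives 1/4 · 0 = 0, 1/2 · 0.071429 = 0.035714, 1/4 · 0.0019841 = 0.00049603; with total 0.03621.
Hence P(box B | data) = (0.035714) / (0.03621) = 0.9863.

0.9863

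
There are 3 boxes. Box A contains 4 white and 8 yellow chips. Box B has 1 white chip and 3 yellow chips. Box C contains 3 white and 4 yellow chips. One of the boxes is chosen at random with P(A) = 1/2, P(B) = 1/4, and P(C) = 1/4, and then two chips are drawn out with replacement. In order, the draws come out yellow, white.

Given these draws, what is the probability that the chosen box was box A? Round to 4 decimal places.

The likelihood of the observed sequence under each hypothesis: P(data | box A) = (8/12)(4/12) = 0.22222; P(data | box B) = (3/4)(1/4) = 0.1875; P(data | box C) = (4/7)(3/7) = 0.2449.
The prior-weighted likelihoods are 1/2 · 0.22222 = 0.11111, 1/4 · 0.1875 = 0.046875, 1/4 · 0.2449 = 0.061224; with total 0.21921.
By Bayes' rule, P(box A | data) = (0.11111) / (0.21921) = 0.50687.

0.5069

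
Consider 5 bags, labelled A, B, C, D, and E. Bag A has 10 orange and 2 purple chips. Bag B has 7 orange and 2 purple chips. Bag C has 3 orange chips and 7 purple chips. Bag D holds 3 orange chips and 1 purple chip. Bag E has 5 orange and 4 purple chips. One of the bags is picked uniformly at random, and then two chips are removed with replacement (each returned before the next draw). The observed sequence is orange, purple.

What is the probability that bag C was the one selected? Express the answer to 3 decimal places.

Under each hypothesis, the probability of the observed sequence is: P(data | bag A) = (10/12)(2/12) = 0.13889; P(data | bag B) = (7/9)(2/9) = 0.17284; P(data | bag C) = (3/10)(7/10) = 0.21; P(data | bag D) = (3/4)(1/4) = 0.1875; P(data | bag E) = (5/9)(4/9) = 0.24691.
The prior-weighted likelihoods are 1/5 · 0.13889 = 0.027778, 1/5 · 0.17284 = 0.034568, 1/5 · 0.21 = 0.042, 1/5 · 0.1875 = 0.0375, 1/5 · 0.24691 = 0.049383; summing to 0.19123.
Therefore the posterior P(bag C | data) = (0.042) / (0.19123) = 0.21963.

0.220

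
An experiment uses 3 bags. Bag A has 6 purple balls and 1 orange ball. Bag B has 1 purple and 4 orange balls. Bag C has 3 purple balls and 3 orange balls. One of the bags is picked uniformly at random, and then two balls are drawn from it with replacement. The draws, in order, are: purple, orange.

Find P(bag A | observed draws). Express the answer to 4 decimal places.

0.2300

Under each hypothesis, the probability of the observed sequence is: P(data | bag A) = (6/7)(1/7) = 0.12245; P(data | bag B) = (1/5)(4/5) = 0.16; P(data | bag C) = (3/6)(3/6) = 0.25.
The prior-weighted likelihoods are 1/3 · 0.12245 = 0.040816, 1/3 · 0.16 = 0.053333, 1/3 · 0.25 = 0.083333; summing to 0.17748.
Hence P(bag A | data) = (0.040816) / (0.17748) = 0.22997.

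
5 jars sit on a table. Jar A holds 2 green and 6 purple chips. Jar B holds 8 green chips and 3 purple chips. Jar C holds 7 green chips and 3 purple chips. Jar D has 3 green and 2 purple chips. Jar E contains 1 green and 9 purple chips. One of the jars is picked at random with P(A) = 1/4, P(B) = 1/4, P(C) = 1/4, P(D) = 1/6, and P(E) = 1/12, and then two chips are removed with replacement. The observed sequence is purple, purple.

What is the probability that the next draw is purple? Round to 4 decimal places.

0.6840

Under each hypothesis, the probability of the observed sequence is: P(data | jar A) = (6/8)(6/8) = 0.5625; P(data | jar B) = (3/11)(3/11) = 0.07438; P(data | jar C) = (3/10)(3/10) = 0.09; P(data | jar D) = (2/5)(2/5) = 0.16; P(data | jar E) = (9/10)(9/10) = 0.81.
Multiplying each by its prior: 1/4 · 0.5625 = 0.14062, 1/4 · 0.07438 = 0.018595, 1/4 · 0.09 = 0.0225, 1/6 · 0.16 = 0.026667, 1/12 · 0.81 = 0.0675; with total 0.27589.
Dividing through by the total gives posterior P(jar A | data) = 0.50972, P(jar B | data) = 0.067401, P(jar C | data) = 0.081555, P(jar D | data) = 0.096658, P(jar E | data) = 0.24467.
The predictive probability is P(purple next | data) = (3/4)(0.50972) + (3/11)(0.067401) + (3/10)(0.081555) + (2/5)(0.096658) + (9/10)(0.24467) = 0.684.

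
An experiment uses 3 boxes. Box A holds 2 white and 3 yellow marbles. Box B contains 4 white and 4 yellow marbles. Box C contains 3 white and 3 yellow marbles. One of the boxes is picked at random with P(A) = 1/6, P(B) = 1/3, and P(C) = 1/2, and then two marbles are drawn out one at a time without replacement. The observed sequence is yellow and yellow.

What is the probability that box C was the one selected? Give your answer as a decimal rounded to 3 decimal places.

The likelihood of the observed sequence under each hypothesis: P(data | box A) = (3/5)(2/4) = 3/10; P(data | box B) = (4/8)(3/7) = 3/14; P(data | box C) = (3/6)(2/5) = 1/5.
Weighting by the prior gives 1/6 · 3/10 = 1/20, 1/3 · 3/14 = 1/14, 1/2 · 1/5 = 1/10; these sum to 31/140.
Hence P(box C | data) = (1/10) / (31/140) = 14/31.

0.452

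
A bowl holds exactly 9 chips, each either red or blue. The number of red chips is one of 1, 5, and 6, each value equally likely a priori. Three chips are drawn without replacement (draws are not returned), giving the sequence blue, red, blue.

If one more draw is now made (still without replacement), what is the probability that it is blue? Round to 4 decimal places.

0.5395

For each hypothesis, P(data | H) works out to: P(data | r = 1) = (8/9)(1/8)(7/7) = 1/9; P(data | r = 5) = (4/9)(5/8)(3/7) = 5/42; P(data | r = 6) = (3/9)(6/8)(2/7) = 1/14.
The prior-weighted likelihoods are 1/3 · 1/9 = 1/27, 1/3 · 5/42 = 5/126, 1/3 · 1/14 = 1/42; with total 19/189.
Normalising, the posterior is P(r = 1 | data) = 7/19, P(r = 5 | data) = 15/38, P(r = 6 | data) = 9/38.
The predictive probability is P(blue next | data) = (1)(7/19) + (1/3)(15/38) + (1/6)(9/38) = 41/76.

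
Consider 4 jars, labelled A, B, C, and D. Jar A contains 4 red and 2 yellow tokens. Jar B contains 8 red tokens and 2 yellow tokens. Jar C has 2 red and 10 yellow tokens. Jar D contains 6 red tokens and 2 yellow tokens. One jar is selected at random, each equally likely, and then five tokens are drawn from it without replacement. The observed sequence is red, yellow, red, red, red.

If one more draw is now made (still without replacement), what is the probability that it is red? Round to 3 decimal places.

0.563

The likelihood of the observed sequence under each hypothesis: P(data | jar A) = (4/6)(2/5)(3/4)(2/3)(1/2) = 0.066667; P(data | jar B) = (8/10)(2/9)(7/8)(6/7)(5/6) = 0.11111; P(data | jar C) = (2/12)(10/11)(1/10)(0/9) = 0; P(data | jar D) = (6/8)(2/7)(5/6)(4/5)(3/4) = 0.10714.
The prior-weighted likelihoods are 1/4 · 0.066667 = 0.016667, 1/4 · 0.11111 = 0.027778, 1/4 · 0 = 0, 1/4 · 0.10714 = 0.026786; with total 0.07123.
Normalising, the posterior is P(jar A | data) = 0.23398, P(jar B | data) = 0.38997, P(jar C | data) = 0, P(jar D | data) = 0.37604.
Averaging over the posterior, P(red next | data) = (0)(0.23398) + (4/5)(0.38997) + (2/3)(0.37604) = 0.56267.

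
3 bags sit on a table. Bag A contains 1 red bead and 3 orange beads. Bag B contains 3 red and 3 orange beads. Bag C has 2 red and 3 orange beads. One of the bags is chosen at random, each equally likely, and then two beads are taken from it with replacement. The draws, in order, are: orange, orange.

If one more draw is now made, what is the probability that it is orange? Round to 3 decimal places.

0.651

For each hypothesis, P(data | H) works out to: P(data | bag A) = (3/4)(3/4) = 0.5625; P(data | bag B) = (3/6)(3/6) = 0.25; P(data | bag C) = (3/5)(3/5) = 0.36.
The prior-weighted likelihoods are 1/3 · 0.5625 = 0.1875, 1/3 · 0.25 = 0.083333, 1/3 · 0.36 = 0.12; these sum to 0.39083.
Dividing through by the total gives posterior P(bag A | data) = 0.47974, P(bag B | data) = 0.21322, P(bag C | data) = 0.30704.
The predictive probability is P(orange next | data) = (3/4)(0.47974) + (1/2)(0.21322) + (3/5)(0.30704) = 0.65064.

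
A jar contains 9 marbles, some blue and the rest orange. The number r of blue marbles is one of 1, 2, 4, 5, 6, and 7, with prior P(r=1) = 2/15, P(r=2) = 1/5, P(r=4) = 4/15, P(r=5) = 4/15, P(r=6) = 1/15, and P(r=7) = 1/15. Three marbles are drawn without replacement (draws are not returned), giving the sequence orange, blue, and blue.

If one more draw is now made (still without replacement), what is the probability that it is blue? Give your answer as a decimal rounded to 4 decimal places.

Under each hypothesis, the probability of the observed sequence is: P(data | r = 1) = (8/9)(1/8)(0/7) = 0; P(data | r = 2) = (7/9)(2/8)(1/7) = 1/36; P(data | r = 4) = (5/9)(4/8)(3/7) = 5/42; P(data | r = 5) = (4/9)(5/8)(4/7) = 10/63; P(data | r = 6) = (3/9)(6/8)(5/7) = 5/28; P(data | r = 7) = (2/9)(7/8)(6/7) = 1/6.
Weighting by the prior gives 2/15 · 0 = 0, 1/5 · 1/36 = 1/180, 4/15 · 5/42 = 2/63, 4/15 · 10/63 = 8/189, 1/15 · 5/28 = 1/84, 1/15 · 1/6 = 1/90; these sum to 97/945.
Dividing through by the total gives posterior P(r = 1 | data) = 0, P(r = 2 | data) = 21/388, P(r = 4 | data) = 30/97, P(r = 5 | data) = 40/97, P(r = 6 | data) = 45/388, P(r = 7 | data) = 21/194.
Averaging over the posterior, P(blue next | data) = (0)(21/388) + (1/3)(30/97) + (1/2)(40/97) + (2/3)(45/388) + (5/6)(21/194) = 185/388.

0.4768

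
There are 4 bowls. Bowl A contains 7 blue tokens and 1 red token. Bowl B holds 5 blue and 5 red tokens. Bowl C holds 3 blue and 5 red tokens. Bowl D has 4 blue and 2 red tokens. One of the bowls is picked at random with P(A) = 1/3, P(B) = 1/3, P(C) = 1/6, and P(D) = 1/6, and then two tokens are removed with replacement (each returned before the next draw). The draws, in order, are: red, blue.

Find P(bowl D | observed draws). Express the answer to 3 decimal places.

The likelihood of the observed sequence under each hypothesis: P(data | bowl A) = (1/8)(7/8) = 0.10938; P(data | bowl B) = (5/10)(5/10) = 0.25; P(data | bowl C) = (5/8)(3/8) = 0.23438; P(data | bowl D) = (2/6)(4/6) = 0.22222.
The prior-weighted likelihoods are 1/3 · 0.10938 = 0.036458, 1/3 · 0.25 = 0.083333, 1/6 · 0.23438 = 0.039062, 1/6 · 0.22222 = 0.037037; with total 0.19589.
By Bayes' rule, P(bowl D | data) = (0.037037) / (0.19589) = 0.18907.

0.189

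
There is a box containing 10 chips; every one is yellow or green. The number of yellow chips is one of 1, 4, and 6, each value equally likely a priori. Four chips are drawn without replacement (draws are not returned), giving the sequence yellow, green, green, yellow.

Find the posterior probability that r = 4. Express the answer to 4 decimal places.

The likelihood of the observed sequence under each hypothesis: P(data | r = 1) = (1/10)(9/9)(8/8)(0/7) = 0; P(data | r = 4) = (4/10)(6/9)(5/8)(3/7) = 1/14; P(data | r = 6) = (6/10)(4/9)(3/8)(5/7) = 1/14.
Weighting by the prior gives 1/3 · 0 = 0, 1/3 · 1/14 = 1/42, 1/3 · 1/14 = 1/42; these sum to 1/21.
By Bayes' rule, P(r = 4 | data) = (1/42) / (1/21) = 1/2.

0.5000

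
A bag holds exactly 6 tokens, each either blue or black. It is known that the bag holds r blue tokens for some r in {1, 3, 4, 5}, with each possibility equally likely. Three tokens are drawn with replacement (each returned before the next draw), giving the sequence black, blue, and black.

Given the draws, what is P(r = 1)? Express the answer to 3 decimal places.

Compute the likelihood of the observed sequence for each case: P(data | r = 1) = (5/6)(1/6)(5/6) = 25/216; P(data | r = 3) = (3/6)(3/6)(3/6) = 1/8; P(data | r = 4) = (2/6)(4/6)(2/6) = 2/27; P(data | r = 5) = (1/6)(5/6)(1/6) = 5/216.
Weighting by the prior gives 1/4 · 25/216 = 25/864, 1/4 · 1/8 = 1/32, 1/4 · 2/27 = 1/54, 1/4 · 5/216 = 5/864; these sum to 73/864.
Therefore the posterior P(r = 1 | data) = (25/864) / (73/864) = 25/73.

0.342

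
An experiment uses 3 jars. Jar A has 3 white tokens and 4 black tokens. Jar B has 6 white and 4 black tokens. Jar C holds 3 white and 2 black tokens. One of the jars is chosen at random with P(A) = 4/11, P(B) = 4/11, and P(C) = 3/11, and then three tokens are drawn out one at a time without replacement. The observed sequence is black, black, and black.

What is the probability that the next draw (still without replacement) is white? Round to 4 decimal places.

0.7742

Under each hypothesis, the probability of the observed sequence is: P(data | jar A) = (4/7)(3/6)(2/5) = 0.11429; P(data | jar B) = (4/10)(3/9)(2/8) = 0.033333; P(data | jar C) = (2/5)(1/4)(0/3) = 0.
Multiplying each by its prior: 4/11 · 0.11429 = 0.041558, 4/11 · 0.033333 = 0.012121, 3/11 · 0 = 0; with total 0.05368.
Dividing through by the total gives posterior P(jar A | data) = 0.77419, P(jar B | data) = 0.22581, P(jar C | data) = 0.
The predictive probability is P(white next | data) = (3/4)(0.77419) + (6/7)(0.22581) = 0.77419.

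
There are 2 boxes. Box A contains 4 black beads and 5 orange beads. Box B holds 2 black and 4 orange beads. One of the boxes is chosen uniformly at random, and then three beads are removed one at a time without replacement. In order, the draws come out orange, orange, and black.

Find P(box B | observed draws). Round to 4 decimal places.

The likelihood of the observed sequence under each hypothesis: P(data | box A) = (5/9)(4/8)(4/7) = 10/63; P(data | box B) = (4/6)(3/5)(2/4) = 1/5.
Weighting by the prior gives 1/2 · 10/63 = 5/63, 1/2 · 1/5 = 1/10; these sum to 113/630.
Hence P(box B | data) = (1/10) / (113/630) = 63/113.

0.5575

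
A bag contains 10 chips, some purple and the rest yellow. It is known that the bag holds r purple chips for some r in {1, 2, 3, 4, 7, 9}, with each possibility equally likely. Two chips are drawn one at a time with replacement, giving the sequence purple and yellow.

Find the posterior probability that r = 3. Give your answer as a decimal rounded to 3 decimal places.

The likelihood of the observed sequence under each hypothesis: P(data | r = 1) = (1/10)(9/10) = 9/100; P(data | r = 2) = (2/10)(8/10) = 4/25; P(data | r = 3) = (3/10)(7/10) = 21/100; P(data | r = 4) = (4/10)(6/10) = 6/25; P(data | r = 7) = (7/10)(3/10) = 21/100; P(data | r = 9) = (9/10)(1/10) = 9/100.
Multiplying each by its prior: 1/6 · 9/100 = 3/200, 1/6 · 4/25 = 2/75, 1/6 · 21/100 = 7/200, 1/6 · 6/25 = 1/25, 1/6 · 21/100 = 7/200, 1/6 · 9/100 = 3/200; with total 1/6.
Therefore the posterior P(r = 3 | data) = (7/200) / (1/6) = 21/100.

0.210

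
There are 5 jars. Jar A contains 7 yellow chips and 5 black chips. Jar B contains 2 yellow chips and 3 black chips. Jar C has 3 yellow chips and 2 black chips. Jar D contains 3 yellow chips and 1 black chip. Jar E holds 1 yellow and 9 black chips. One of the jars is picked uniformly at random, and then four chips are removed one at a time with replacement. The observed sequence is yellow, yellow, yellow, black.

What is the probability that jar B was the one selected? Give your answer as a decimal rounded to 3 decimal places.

0.122

Compute the likelihood of the observed sequence for each case: P(data | jar A) = (7/12)(7/12)(7/12)(5/12) = 0.082706; P(data | jar B) = (2/5)(2/5)(2/5)(3/5) = 0.0384; P(data | jar C) = (3/5)(3/5)(3/5)(2/5) = 0.0864; P(data | jar D) = (3/4)(3/4)(3/4)(1/4) = 0.10547; P(data | jar E) = (1/10)(1/10)(1/10)(9/10) = 0.0009.
Weighting by the prior gives 1/5 · 0.082706 = 0.016541, 1/5 · 0.0384 = 0.00768, 1/5 · 0.0864 = 0.01728, 1/5 · 0.10547 = 0.021094, 1/5 · 0.0009 = 0.00018; summing to 0.062775.
By Bayes' rule, P(jar B | data) = (0.00768) / (0.062775) = 0.12234.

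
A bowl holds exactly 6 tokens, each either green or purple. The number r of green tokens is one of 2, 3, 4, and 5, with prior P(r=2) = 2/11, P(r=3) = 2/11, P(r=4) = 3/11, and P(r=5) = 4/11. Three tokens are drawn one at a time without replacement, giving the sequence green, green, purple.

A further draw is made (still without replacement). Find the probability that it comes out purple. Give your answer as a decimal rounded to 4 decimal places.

0.3137

Compute the likelihood of the observed sequence for each case: P(data | r = 2) = (2/6)(1/5)(4/4) = 1/15; P(data | r = 3) = (3/6)(2/5)(3/4) = 3/20; P(data | r = 4) = (4/6)(3/5)(2/4) = 1/5; P(data | r = 5) = (5/6)(4/5)(1/4) = 1/6.
Weighting by the prior gives 2/11 · 1/15 = 2/165, 2/11 · 3/20 = 3/110, 3/11 · 1/5 = 3/55, 4/11 · 1/6 = 2/33; summing to 17/110.
Normalising, the posterior is P(r = 2 | data) = 4/51, P(r = 3 | data) = 3/17, P(r = 4 | data) = 6/17, P(r = 5 | data) = 20/51.
The predictive probability is P(purple next | data) = (1)(4/51) + (2/3)(3/17) + (1/3)(6/17) + (0)(20/51) = 16/51.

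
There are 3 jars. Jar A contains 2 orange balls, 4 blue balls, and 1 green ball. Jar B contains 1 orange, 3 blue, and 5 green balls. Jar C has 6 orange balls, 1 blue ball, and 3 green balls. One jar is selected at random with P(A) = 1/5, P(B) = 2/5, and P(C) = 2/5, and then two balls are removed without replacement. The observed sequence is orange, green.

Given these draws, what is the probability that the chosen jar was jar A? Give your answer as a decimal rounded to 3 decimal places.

0.081

Under each hypothesis, the probability of the observed sequence is: P(data | jar A) = (2/7)(1/6) = 0.047619; P(data | jar B) = (1/9)(5/8) = 0.069444; P(data | jar C) = (6/10)(3/9) = 0.2.
The prior-weighted likelihoods are 1/5 · 0.047619 = 0.0095238, 2/5 · 0.069444 = 0.027778, 2/5 · 0.2 = 0.08; summing to 0.1173.
So P(jar A | data) = (0.0095238) / (0.1173) = 0.081191.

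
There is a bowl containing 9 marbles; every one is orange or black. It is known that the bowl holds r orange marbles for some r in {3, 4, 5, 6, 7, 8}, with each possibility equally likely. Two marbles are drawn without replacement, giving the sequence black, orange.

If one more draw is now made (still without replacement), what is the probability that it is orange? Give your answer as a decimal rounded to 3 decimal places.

0.592

The likelihood of the observed sequence under each hypothesis: P(data | r = 3) = (6/9)(3/8) = 1/4; P(data | r = 4) = (5/9)(4/8) = 5/18; P(data | r = 5) = (4/9)(5/8) = 5/18; P(data | r = 6) = (3/9)(6/8) = 1/4; P(data | r = 7) = (2/9)(7/8) = 7/36; P(data | r = 8) = (1/9)(8/8) = 1/9.
Weighting by the prior gives 1/6 · 1/4 = 1/24, 1/6 · 5/18 = 5/108, 1/6 · 5/18 = 5/108, 1/6 · 1/4 = 1/24, 1/6 · 7/36 = 7/216, 1/6 · 1/9 = 1/54; with total 49/216.
Normalising, the posterior is P(r = 3 | data) = 9/49, P(r = 4 | data) = 10/49, P(r = 5 | data) = 10/49, P(r = 6 | data) = 9/49, P(r = 7 | data) = 1/7, P(r = 8 | data) = 4/49.
Averaging over the posterior, P(orange next | data) = (2/7)(9/49) + (3/7)(10/49) + (4/7)(10/49) + (5/7)(9/49) + (6/7)(1/7) + (1)(4/49) = 29/49.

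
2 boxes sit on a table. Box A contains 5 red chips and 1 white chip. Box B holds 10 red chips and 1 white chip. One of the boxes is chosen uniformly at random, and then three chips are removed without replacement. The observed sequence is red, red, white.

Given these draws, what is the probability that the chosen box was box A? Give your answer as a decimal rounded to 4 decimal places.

The likelihood of the observed sequence under each hypothesis: P(data | box A) = (5/6)(4/5)(1/4) = 1/6; P(data | box B) = (10/11)(9/10)(1/9) = 1/11.
Weighting by the prior gives 1/2 · 1/6 = 1/12, 1/2 · 1/11 = 1/22; with total 17/132.
By Bayes' rule, P(box A | data) = (1/12) / (17/132) = 11/17.

0.6471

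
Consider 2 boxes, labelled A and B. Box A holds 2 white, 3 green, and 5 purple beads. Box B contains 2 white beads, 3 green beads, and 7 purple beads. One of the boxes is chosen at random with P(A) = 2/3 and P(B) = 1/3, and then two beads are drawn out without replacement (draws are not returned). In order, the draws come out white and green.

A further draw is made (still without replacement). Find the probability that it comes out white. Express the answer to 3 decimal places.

For each hypothesis, P(data | H) works out to: P(data | box A) = (2/10)(3/9) = 1/15; P(data | box B) = (2/12)(3/11) = 1/22.
Multiplying each by its prior: 2/3 · 1/15 = 2/45, 1/3 · 1/22 = 1/66; summing to 59/990.
Dividing through by the total gives posterior P(box A | data) = 44/59, P(box B | data) = 15/59.
Averaging over the posterior, P(white next | data) = (1/8)(44/59) + (1/10)(15/59) = 7/59.

0.119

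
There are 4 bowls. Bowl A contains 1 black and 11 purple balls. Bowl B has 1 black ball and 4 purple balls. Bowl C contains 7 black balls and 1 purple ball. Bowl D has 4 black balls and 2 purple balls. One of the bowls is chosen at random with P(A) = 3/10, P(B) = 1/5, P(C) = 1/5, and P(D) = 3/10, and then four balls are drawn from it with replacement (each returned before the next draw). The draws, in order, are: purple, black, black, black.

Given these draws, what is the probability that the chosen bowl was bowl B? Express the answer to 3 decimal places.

0.027

For each hypothesis, P(data | H) works out to: P(data | bowl A) = (11/12)(1/12)(1/12)(1/12) = 0.00053048; P(data | bowl B) = (4/5)(1/5)(1/5)(1/5) = 0.0064; P(data | bowl C) = (1/8)(7/8)(7/8)(7/8) = 0.08374; P(data | bowl D) = (2/6)(4/6)(4/6)(4/6) = 0.098765.
The prior-weighted likelihoods are 3/10 · 0.00053048 = 0.00015914, 1/5 · 0.0064 = 0.00128, 1/5 · 0.08374 = 0.016748, 3/10 · 0.098765 = 0.02963; with total 0.047817.
So P(bowl B | data) = (0.00128) / (0.047817) = 0.026769.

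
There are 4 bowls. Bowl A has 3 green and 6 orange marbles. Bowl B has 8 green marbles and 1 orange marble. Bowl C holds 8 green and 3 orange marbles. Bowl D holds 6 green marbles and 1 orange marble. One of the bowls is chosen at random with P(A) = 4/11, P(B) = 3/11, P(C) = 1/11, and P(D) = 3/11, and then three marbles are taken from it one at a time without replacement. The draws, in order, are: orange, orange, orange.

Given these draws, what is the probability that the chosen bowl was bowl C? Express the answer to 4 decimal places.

0.0063

Under each hypothesis, the probability of the observed sequence is: P(data | bowl A) = (6/9)(5/8)(4/7) = 0.2381; P(data | bowl B) = (1/9)(0/8) = 0; P(data | bowl C) = (3/11)(2/10)(1/9) = 0.0060606; P(data | bowl D) = (1/7)(0/6) = 0.
Weighting by the prior gives 4/11 · 0.2381 = 0.08658, 3/11 · 0 = 0, 1/11 · 0.0060606 = 0.00055096, 3/11 · 0 = 0; summing to 0.087131.
So P(bowl C | data) = (0.00055096) / (0.087131) = 0.0063234.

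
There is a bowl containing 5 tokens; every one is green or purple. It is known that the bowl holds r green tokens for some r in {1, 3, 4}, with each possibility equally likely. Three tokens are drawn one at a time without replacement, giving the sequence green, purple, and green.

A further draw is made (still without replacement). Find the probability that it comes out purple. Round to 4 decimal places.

For each hypothesis, P(data | H) works out to: P(data | r = 1) = (1/5)(4/4)(0/3) = 0; P(data | r = 3) = (3/5)(2/4)(2/3) = 1/5; P(data | r = 4) = (4/5)(1/4)(3/3) = 1/5.
Multiplying each by its prior: 1/3 · 0 = 0, 1/3 · 1/5 = 1/15, 1/3 · 1/5 = 1/15; summing to 2/15.
The posterior is then P(r = 1 | data) = 0, P(r = 3 | data) = 1/2, P(r = 4 | data) = 1/2.
So P(purple next | data) = Σ P(purple next | H) P(H | data) = (1/2)(1/2) + (0)(1/2) = 1/4.

0.2500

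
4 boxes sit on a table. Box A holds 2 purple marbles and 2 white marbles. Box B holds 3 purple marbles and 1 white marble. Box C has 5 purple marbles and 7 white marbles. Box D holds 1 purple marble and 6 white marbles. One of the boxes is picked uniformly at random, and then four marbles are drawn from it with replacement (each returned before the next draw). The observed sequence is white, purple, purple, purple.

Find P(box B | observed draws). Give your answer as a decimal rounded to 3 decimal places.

0.496

Compute the likelihood of the observed sequence for each case: P(data | box A) = (2/4)(2/4)(2/4)(2/4) = 0.0625; P(data | box B) = (1/4)(3/4)(3/4)(3/4) = 0.10547; P(data | box C) = (7/12)(5/12)(5/12)(5/12) = 0.042197; P(data | box D) = (6/7)(1/7)(1/7)(1/7) = 0.002499.
Multiplying each by its prior: 1/4 · 0.0625 = 0.015625, 1/4 · 0.10547 = 0.026367, 1/4 · 0.042197 = 0.010549, 1/4 · 0.002499 = 0.00062474; summing to 0.053166.
Therefore the posterior P(box B | data) = (0.026367) / (0.053166) = 0.49594.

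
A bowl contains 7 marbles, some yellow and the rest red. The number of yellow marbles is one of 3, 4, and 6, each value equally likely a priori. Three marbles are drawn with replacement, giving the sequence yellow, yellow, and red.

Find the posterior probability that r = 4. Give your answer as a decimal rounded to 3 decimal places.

The likelihood of the observed sequence under each hypothesis: P(data | r = 3) = (3/7)(3/7)(4/7) = 36/343; P(data | r = 4) = (4/7)(4/7)(3/7) = 48/343; P(data | r = 6) = (6/7)(6/7)(1/7) = 36/343.
Weighting by the prior gives 1/3 · 36/343 = 12/343, 1/3 · 48/343 = 16/343, 1/3 · 36/343 = 12/343; with total 40/343.
Therefore the posterior P(r = 4 | data) = (16/343) / (40/343) = 2/5.

0.400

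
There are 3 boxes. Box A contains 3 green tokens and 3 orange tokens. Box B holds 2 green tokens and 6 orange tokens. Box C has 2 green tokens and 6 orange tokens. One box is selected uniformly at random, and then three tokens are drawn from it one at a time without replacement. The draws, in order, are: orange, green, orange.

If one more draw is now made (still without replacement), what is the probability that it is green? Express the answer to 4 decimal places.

0.3380

For each hypothesis, P(data | H) works out to: P(data | box A) = (3/6)(3/5)(2/4) = 3/20; P(data | box B) = (6/8)(2/7)(5/6) = 5/28; P(data | box C) = (6/8)(2/7)(5/6) = 5/28.
Multiplying each by its prior: 1/3 · 3/20 = 1/20, 1/3 · 5/28 = 5/84, 1/3 · 5/28 = 5/84; these sum to 71/420.
The posterior is then P(box A | data) = 21/71, P(box B | data) = 25/71, P(box C | data) = 25/71.
So P(green next | data) = Σ P(green next | H) P(H | data) = (2/3)(21/71) + (1/5)(25/71) + (1/5)(25/71) = 24/71.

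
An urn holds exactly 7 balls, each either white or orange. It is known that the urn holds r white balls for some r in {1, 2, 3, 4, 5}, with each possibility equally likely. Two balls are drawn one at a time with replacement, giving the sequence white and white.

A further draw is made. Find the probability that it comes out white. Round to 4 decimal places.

For each hypothesis, P(data | H) works out to: P(data | r = 1) = (1/7)(1/7) = 1/49; P(data | r = 2) = (2/7)(2/7) = 4/49; P(data | r = 3) = (3/7)(3/7) = 9/49; P(data | r = 4) = (4/7)(4/7) = 16/49; P(data | r = 5) = (5/7)(5/7) = 25/49.
Weighting by the prior gives 1/5 · 1/49 = 1/245, 1/5 · 4/49 = 4/245, 1/5 · 9/49 = 9/245, 1/5 · 16/49 = 16/245, 1/5 · 25/49 = 5/49; summing to 11/49.
The posterior is then P(r = 1 | data) = 1/55, P(r = 2 | data) = 4/55, P(r = 3 | data) = 9/55, P(r = 4 | data) = 16/55, P(r = 5 | data) = 5/11.
So P(white next | data) = Σ P(white next | H) P(H | data) = (1/7)(1/55) + (2/7)(4/55) + (3/7)(9/55) + (4/7)(16/55) + (5/7)(5/11) = 45/77.

0.5844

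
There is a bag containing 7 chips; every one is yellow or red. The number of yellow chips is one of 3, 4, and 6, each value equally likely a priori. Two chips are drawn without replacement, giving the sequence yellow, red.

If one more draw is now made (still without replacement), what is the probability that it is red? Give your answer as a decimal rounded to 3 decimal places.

0.400

Compute the likelihood of the observed sequence for each case: P(data | r = 3) = (3/7)(4/6) = 2/7; P(data | r = 4) = (4/7)(3/6) = 2/7; P(data | r = 6) = (6/7)(1/6) = 1/7.
Weighting by the prior gives 1/3 · 2/7 = 2/21, 1/3 · 2/7 = 2/21, 1/3 · 1/7 = 1/21; with total 5/21.
Normalising, the posterior is P(r = 3 | data) = 2/5, P(r = 4 | data) = 2/5, P(r = 6 | data) = 1/5.
Averaging over the posterior, P(red next | data) = (3/5)(2/5) + (2/5)(2/5) + (0)(1/5) = 2/5.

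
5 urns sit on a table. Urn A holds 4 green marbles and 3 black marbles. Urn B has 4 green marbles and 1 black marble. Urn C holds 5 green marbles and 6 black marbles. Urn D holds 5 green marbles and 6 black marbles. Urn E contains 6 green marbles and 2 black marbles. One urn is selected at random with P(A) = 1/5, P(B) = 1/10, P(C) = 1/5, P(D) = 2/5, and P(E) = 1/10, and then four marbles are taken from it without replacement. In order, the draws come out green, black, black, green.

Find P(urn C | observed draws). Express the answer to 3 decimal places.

0.229

Under each hypothesis, the probability of the observed sequence is: P(data | urn A) = (4/7)(3/6)(2/5)(3/4) = 0.085714; P(data | urn B) = (4/5)(1/4)(0/3) = 0; P(data | urn C) = (5/11)(6/10)(5/9)(4/8) = 0.075758; P(data | urn D) = (5/11)(6/10)(5/9)(4/8) = 0.075758; P(data | urn E) = (6/8)(2/7)(1/6)(5/5) = 0.035714.
The prior-weighted likelihoods are 1/5 · 0.085714 = 0.017143, 1/10 · 0 = 0, 1/5 · 0.075758 = 0.015152, 2/5 · 0.075758 = 0.030303, 1/10 · 0.035714 = 0.0035714; with total 0.066169.
So P(urn C | data) = (0.015152) / (0.066169) = 0.22898.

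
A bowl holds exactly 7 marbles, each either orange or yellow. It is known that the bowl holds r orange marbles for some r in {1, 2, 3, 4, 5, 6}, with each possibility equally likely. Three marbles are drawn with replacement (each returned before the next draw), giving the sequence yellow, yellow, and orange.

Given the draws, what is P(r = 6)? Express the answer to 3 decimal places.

0.031

Compute the likelihood of the observed sequence for each case: P(data | r = 1) = (6/7)(6/7)(1/7) = 0.10496; P(data | r = 2) = (5/7)(5/7)(2/7) = 0.14577; P(data | r = 3) = (4/7)(4/7)(3/7) = 0.13994; P(data | r = 4) = (3/7)(3/7)(4/7) = 0.10496; P(data | r = 5) = (2/7)(2/7)(5/7) = 0.058309; P(data | r = 6) = (1/7)(1/7)(6/7) = 0.017493.
Weighting by the prior gives 1/6 · 0.10496 = 0.017493, 1/6 · 0.14577 = 0.024295, 1/6 · 0.13994 = 0.023324, 1/6 · 0.10496 = 0.017493, 1/6 · 0.058309 = 0.0097182, 1/6 · 0.017493 = 0.0029155; these sum to 0.095238.
By Bayes' rule, P(r = 6 | data) = (0.0029155) / (0.095238) = 0.030612.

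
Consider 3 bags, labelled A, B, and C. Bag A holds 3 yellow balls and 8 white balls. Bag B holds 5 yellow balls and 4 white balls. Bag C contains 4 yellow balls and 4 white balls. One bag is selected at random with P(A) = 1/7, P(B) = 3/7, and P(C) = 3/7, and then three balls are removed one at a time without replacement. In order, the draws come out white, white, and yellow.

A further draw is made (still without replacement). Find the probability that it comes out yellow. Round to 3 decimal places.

0.563

For each hypothesis, P(data | H) works out to: P(data | bag A) = (8/11)(7/10)(3/9) = 0.1697; P(data | bag B) = (4/9)(3/8)(5/7) = 0.11905; P(data | bag C) = (4/8)(3/7)(4/6) = 0.14286.
The prior-weighted likelihoods are 1/7 · 0.1697 = 0.024242, 3/7 · 0.11905 = 0.05102, 3/7 · 0.14286 = 0.061224; these sum to 0.13649.
The posterior is then P(bag A | data) = 0.17762, P(bag B | data) = 0.37381, P(bag C | data) = 0.44857.
The predictive probability is P(yellow next | data) = (1/4)(0.17762) + (2/3)(0.37381) + (3/5)(0.44857) = 0.56275.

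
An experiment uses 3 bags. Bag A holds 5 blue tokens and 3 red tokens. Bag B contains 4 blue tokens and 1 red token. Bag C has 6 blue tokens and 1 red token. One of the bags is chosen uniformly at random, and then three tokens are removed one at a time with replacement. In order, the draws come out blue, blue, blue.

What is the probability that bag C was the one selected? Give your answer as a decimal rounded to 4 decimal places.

The likelihood of the observed sequence under each hypothesis: P(data | bag A) = (5/8)(5/8)(5/8) = 0.24414; P(data | bag B) = (4/5)(4/5)(4/5) = 0.512; P(data | bag C) = (6/7)(6/7)(6/7) = 0.62974.
Multiplying each by its prior: 1/3 · 0.24414 = 0.08138, 1/3 · 0.512 = 0.17067, 1/3 · 0.62974 = 0.20991; summing to 0.46196.
So P(bag C | data) = (0.20991) / (0.46196) = 0.4544.

0.4544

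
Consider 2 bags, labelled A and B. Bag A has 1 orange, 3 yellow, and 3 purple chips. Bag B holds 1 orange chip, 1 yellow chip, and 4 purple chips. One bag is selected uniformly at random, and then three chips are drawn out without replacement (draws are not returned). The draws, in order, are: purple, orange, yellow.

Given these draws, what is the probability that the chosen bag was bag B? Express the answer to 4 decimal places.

The likelihood of the observed sequence under each hypothesis: P(data | bag A) = (3/7)(1/6)(3/5) = 3/70; P(data | bag B) = (4/6)(1/5)(1/4) = 1/30.
The prior-weighted likelihoods are 1/2 · 3/70 = 3/140, 1/2 · 1/30 = 1/60; these sum to 4/105.
Hence P(bag B | data) = (1/60) / (4/105) = 7/16.

0.4375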